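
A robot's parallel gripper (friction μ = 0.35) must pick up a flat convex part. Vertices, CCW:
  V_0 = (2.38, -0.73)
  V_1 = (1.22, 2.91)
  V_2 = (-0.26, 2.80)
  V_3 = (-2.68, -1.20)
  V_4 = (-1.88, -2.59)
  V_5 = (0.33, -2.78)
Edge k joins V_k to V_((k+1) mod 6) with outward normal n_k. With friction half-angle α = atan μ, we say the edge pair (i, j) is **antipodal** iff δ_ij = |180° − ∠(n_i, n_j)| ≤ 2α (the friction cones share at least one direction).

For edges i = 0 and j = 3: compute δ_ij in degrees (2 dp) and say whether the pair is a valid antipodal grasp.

α = atan 0.35 = 19.29°;  2α = 38.58°
edge 0: e_0 = (-1.16, +3.64);  n_0 = (+0.9528, +0.3036)
edge 3: e_3 = (+0.80, -1.39);  n_3 = (-0.8667, -0.4988)
∠(n_0, n_3) = 167.75°
δ = |180° − 167.75°| = 12.25°
12.25° ≤ 2α = 38.58°  →  valid

δ = 12.25°, valid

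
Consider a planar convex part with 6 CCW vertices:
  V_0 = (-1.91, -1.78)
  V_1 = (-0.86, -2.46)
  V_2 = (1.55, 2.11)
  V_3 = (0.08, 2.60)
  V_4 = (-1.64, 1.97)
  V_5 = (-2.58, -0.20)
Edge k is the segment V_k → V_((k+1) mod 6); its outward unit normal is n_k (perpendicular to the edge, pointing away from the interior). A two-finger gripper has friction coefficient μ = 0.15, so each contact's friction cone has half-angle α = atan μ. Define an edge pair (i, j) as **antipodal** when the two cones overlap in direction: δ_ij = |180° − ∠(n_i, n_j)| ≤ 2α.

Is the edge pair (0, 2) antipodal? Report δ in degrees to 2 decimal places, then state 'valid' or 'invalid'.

α = atan 0.15 = 8.53°;  2α = 17.06°
edge 0: e_0 = (+1.05, -0.68);  n_0 = (-0.5436, -0.8394)
edge 2: e_2 = (-1.47, +0.49);  n_2 = (+0.3162, +0.9487)
∠(n_0, n_2) = 165.51°
δ = |180° − 165.51°| = 14.49°
14.49° ≤ 2α = 17.06°  →  valid

δ = 14.49°, valid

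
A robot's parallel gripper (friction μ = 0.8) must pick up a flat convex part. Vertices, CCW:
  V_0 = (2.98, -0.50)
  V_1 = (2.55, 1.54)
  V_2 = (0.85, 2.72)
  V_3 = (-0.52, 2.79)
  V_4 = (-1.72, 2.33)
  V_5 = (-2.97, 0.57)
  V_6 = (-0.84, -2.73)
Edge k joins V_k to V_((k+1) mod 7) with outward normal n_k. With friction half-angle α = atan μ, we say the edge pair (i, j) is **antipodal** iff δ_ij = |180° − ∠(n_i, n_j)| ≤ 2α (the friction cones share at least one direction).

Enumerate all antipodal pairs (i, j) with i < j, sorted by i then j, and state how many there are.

α = atan 0.8 = 38.66°;  2α = 77.32°
n_0 = (+0.9785, +0.2063)
n_1 = (+0.5702, +0.8215)
n_2 = (+0.0510, +0.9987)
n_3 = (-0.3579, +0.9337)
n_4 = (-0.8153, +0.5790)
n_5 = (-0.8402, -0.5423)
n_6 = (+0.5042, -0.8636)
  (0,1): δ = 136.67°  ·
  (0,2): δ = 104.83°  ·
  (0,3): δ = 80.93°  ·
  (0,4): δ = 47.29°  ✓
  (0,5): δ = 20.94°  ✓
  (0,6): δ = 108.37°  ·
  (1,2): δ = 148.16°  ·
  (1,3): δ = 124.26°  ·
  (1,4): δ = 90.62°  ·
  (1,5): δ = 22.39°  ✓
  (1,6): δ = 65.04°  ✓
  (2,3): δ = 156.10°  ·
  (2,4): δ = 122.46°  ·
  (2,5): δ = 54.23°  ✓
  (2,6): δ = 33.20°  ✓
  (3,4): δ = 146.36°  ·
  (3,5): δ = 78.13°  ·
  (3,6): δ = 9.30°  ✓
  (4,5): δ = 111.78°  ·
  (4,6): δ = 24.34°  ✓
  (5,6): δ = 92.57°  ·
antipodal pairs: 8

count = 8; pairs: (0,4), (0,5), (1,5), (1,6), (2,5), (2,6), (3,6), (4,6)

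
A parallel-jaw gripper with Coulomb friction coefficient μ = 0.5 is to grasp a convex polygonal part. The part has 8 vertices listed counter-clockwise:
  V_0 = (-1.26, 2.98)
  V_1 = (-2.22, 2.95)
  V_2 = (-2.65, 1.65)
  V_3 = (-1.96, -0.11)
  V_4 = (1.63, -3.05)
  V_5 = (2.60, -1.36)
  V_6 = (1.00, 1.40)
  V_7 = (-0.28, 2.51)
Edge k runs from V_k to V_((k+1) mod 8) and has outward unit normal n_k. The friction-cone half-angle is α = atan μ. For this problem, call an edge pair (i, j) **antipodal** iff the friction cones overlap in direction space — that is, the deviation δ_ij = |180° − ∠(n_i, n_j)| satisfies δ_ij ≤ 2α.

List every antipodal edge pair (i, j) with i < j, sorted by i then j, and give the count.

α = atan 0.5 = 26.57°;  2α = 53.13°
n_0 = (-0.0312, +0.9995)
n_1 = (-0.9494, +0.3140)
n_2 = (-0.9310, -0.3650)
n_3 = (-0.6336, -0.7737)
n_4 = (+0.8673, -0.4978)
n_5 = (+0.8651, +0.5015)
n_6 = (+0.6552, +0.7555)
n_7 = (+0.4324, +0.9017)
  (0,1): δ = 110.09°  ·
  (0,2): δ = 70.38°  ·
  (0,3): δ = 41.11°  ✓
  (0,4): δ = 58.36°  ·
  (0,5): δ = 118.31°  ·
  (0,6): δ = 137.28°  ·
  (0,7): δ = 152.59°  ·
  (1,2): δ = 140.29°  ·
  (1,3): δ = 111.01°  ·
  (1,4): δ = 11.55°  ✓
  (1,5): δ = 48.40°  ✓
  (1,6): δ = 67.37°  ·
  (1,7): δ = 82.68°  ·
  (2,3): δ = 150.72°  ·
  (2,4): δ = 51.26°  ✓
  (2,5): δ = 8.69°  ✓
  (2,6): δ = 27.66°  ✓
  (2,7): δ = 42.97°  ✓
  (3,4): δ = 80.54°  ·
  (3,5): δ = 20.58°  ✓
  (3,6): δ = 1.62°  ✓
  (3,7): δ = 13.69°  ✓
  (4,5): δ = 120.04°  ·
  (4,6): δ = 101.08°  ·
  (4,7): δ = 85.77°  ·
  (5,6): δ = 161.03°  ·
  (5,7): δ = 145.72°  ·
  (6,7): δ = 164.69°  ·
antipodal pairs: 10

count = 10; pairs: (0,3), (1,4), (1,5), (2,4), (2,5), (2,6), (2,7), (3,5), (3,6), (3,7)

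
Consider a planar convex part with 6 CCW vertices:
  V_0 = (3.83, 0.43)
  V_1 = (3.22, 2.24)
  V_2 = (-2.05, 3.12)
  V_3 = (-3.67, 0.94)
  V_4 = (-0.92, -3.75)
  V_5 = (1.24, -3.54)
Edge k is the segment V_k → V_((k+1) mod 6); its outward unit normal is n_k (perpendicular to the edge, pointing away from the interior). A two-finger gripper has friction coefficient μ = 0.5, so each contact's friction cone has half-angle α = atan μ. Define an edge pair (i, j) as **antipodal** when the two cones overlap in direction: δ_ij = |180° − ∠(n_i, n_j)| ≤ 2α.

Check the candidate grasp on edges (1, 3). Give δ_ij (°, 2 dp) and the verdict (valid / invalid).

α = atan 0.5 = 26.57°;  2α = 53.13°
edge 1: e_1 = (-5.27, +0.88);  n_1 = (+0.1647, +0.9863)
edge 3: e_3 = (+2.75, -4.69);  n_3 = (-0.8626, -0.5058)
∠(n_1, n_3) = 129.87°
δ = |180° − 129.87°| = 50.13°
50.13° ≤ 2α = 53.13°  →  valid

δ = 50.13°, valid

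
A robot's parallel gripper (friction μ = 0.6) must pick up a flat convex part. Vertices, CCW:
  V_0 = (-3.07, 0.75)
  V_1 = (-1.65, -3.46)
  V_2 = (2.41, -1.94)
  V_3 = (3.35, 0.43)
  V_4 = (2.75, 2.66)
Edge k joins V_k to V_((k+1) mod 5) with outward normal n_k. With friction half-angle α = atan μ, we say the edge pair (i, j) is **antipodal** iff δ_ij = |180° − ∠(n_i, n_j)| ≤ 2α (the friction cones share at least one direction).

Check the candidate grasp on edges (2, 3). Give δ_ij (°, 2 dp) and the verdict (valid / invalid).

α = atan 0.6 = 30.96°;  2α = 61.93°
edge 2: e_2 = (+0.94, +2.37);  n_2 = (+0.9296, -0.3687)
edge 3: e_3 = (-0.60, +2.23);  n_3 = (+0.9657, +0.2598)
∠(n_2, n_3) = 36.69°
δ = |180° − 36.69°| = 143.31°
143.31° > 2α = 61.93°  →  invalid

δ = 143.31°, invalid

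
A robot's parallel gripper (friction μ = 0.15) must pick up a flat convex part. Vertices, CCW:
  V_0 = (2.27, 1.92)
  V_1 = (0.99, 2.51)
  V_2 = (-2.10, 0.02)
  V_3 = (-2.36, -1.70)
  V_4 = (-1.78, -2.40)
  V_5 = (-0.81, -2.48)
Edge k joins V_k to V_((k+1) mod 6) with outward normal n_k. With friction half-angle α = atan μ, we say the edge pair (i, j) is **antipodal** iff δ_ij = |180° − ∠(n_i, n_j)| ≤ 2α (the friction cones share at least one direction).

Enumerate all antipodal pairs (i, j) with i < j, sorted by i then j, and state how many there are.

count = 1; pairs: (1,5)

α = atan 0.15 = 8.53°;  2α = 17.06°
n_0 = (+0.4186, +0.9082)
n_1 = (-0.6275, +0.7787)
n_2 = (-0.9888, +0.1495)
n_3 = (-0.7700, -0.6380)
n_4 = (-0.0822, -0.9966)
n_5 = (+0.8192, -0.5735)
  (0,1): δ = 116.39°  ·
  (0,2): δ = 73.85°  ·
  (0,3): δ = 25.61°  ·
  (0,4): δ = 20.03°  ·
  (0,5): δ = 79.75°  ·
  (1,2): δ = 137.46°  ·
  (1,3): δ = 89.22°  ·
  (1,4): δ = 43.58°  ·
  (1,5): δ = 16.15°  ✓
  (2,3): δ = 131.76°  ·
  (2,4): δ = 86.12°  ·
  (2,5): δ = 26.40°  ·
  (3,4): δ = 134.36°  ·
  (3,5): δ = 74.64°  ·
  (4,5): δ = 120.28°  ·
antipodal pairs: 1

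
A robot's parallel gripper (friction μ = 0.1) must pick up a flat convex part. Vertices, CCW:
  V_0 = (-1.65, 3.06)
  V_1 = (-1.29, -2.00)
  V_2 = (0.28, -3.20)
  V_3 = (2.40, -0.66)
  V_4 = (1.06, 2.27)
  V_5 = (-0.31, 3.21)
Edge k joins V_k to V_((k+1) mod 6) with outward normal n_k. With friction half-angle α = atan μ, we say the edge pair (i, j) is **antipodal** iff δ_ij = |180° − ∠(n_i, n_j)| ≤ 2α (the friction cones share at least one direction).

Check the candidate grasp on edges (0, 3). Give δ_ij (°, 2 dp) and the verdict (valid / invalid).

δ = 20.51°, invalid

α = atan 0.1 = 5.71°;  2α = 11.42°
edge 0: e_0 = (+0.36, -5.06);  n_0 = (-0.9975, -0.0710)
edge 3: e_3 = (-1.34, +2.93);  n_3 = (+0.9094, +0.4159)
∠(n_0, n_3) = 159.49°
δ = |180° − 159.49°| = 20.51°
20.51° > 2α = 11.42°  →  invalid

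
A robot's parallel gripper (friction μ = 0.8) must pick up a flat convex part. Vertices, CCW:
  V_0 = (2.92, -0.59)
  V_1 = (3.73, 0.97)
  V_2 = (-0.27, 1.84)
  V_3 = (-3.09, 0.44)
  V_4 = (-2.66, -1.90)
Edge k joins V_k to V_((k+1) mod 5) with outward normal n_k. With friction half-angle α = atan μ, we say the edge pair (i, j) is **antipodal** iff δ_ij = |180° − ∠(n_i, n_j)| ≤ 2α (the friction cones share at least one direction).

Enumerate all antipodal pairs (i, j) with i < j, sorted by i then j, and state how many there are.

α = atan 0.8 = 38.66°;  2α = 77.32°
n_0 = (+0.8875, -0.4608)
n_1 = (+0.2125, +0.9772)
n_2 = (-0.4447, +0.8957)
n_3 = (-0.9835, -0.1807)
n_4 = (+0.2286, -0.9735)
  (0,1): δ = 74.83°  ✓
  (0,2): δ = 36.16°  ✓
  (0,3): δ = 37.85°  ✓
  (0,4): δ = 130.65°  ·
  (1,2): δ = 141.33°  ·
  (1,3): δ = 67.32°  ✓
  (1,4): δ = 25.48°  ✓
  (2,3): δ = 105.99°  ·
  (2,4): δ = 13.19°  ✓
  (3,4): δ = 87.20°  ·
antipodal pairs: 6

count = 6; pairs: (0,1), (0,2), (0,3), (1,3), (1,4), (2,4)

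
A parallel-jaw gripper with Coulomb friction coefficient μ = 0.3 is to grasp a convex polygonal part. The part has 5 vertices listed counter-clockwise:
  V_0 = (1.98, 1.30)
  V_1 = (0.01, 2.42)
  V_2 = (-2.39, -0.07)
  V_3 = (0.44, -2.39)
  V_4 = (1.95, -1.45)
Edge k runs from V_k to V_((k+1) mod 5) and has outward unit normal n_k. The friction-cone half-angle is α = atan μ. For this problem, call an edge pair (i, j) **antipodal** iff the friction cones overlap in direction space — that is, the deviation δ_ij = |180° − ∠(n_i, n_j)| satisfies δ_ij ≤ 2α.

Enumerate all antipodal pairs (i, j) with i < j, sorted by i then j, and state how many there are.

α = atan 0.3 = 16.70°;  2α = 33.40°
n_0 = (+0.4942, +0.8693)
n_1 = (-0.7200, +0.6940)
n_2 = (-0.6340, -0.7733)
n_3 = (+0.5285, -0.8489)
n_4 = (+0.9999, -0.0109)
  (0,1): δ = 104.33°  ·
  (0,2): δ = 9.73°  ✓
  (0,3): δ = 61.52°  ·
  (0,4): δ = 118.99°  ·
  (1,2): δ = 85.40°  ·
  (1,3): δ = 14.15°  ✓
  (1,4): δ = 43.32°  ·
  (2,3): δ = 108.75°  ·
  (2,4): δ = 51.28°  ·
  (3,4): δ = 122.53°  ·
antipodal pairs: 2

count = 2; pairs: (0,2), (1,3)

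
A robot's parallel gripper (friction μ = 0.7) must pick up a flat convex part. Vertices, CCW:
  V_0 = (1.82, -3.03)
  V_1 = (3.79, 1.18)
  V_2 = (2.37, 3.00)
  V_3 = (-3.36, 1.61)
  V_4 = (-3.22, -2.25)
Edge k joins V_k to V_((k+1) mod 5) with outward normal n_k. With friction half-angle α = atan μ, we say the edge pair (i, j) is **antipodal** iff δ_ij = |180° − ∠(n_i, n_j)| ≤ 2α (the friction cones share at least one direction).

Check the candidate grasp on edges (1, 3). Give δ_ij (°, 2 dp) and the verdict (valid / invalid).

α = atan 0.7 = 34.99°;  2α = 69.98°
edge 1: e_1 = (-1.42, +1.82);  n_1 = (+0.7884, +0.6151)
edge 3: e_3 = (+0.14, -3.86);  n_3 = (-0.9993, -0.0362)
∠(n_1, n_3) = 144.12°
δ = |180° − 144.12°| = 35.88°
35.88° ≤ 2α = 69.98°  →  valid

δ = 35.88°, valid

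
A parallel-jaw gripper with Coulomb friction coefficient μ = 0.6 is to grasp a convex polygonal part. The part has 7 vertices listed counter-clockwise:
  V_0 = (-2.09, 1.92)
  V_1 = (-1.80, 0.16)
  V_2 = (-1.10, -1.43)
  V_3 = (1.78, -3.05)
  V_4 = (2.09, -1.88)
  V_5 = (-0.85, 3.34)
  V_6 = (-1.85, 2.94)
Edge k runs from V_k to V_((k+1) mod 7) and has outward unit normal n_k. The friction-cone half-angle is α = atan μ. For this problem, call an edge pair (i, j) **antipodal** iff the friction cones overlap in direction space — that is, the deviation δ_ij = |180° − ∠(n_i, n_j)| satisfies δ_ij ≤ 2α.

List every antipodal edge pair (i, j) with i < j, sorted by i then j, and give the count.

α = atan 0.6 = 30.96°;  2α = 61.93°
n_0 = (-0.9867, -0.1626)
n_1 = (-0.9152, -0.4029)
n_2 = (-0.4903, -0.8716)
n_3 = (+0.9666, -0.2561)
n_4 = (+0.8713, +0.4907)
n_5 = (-0.3714, +0.9285)
n_6 = (-0.9734, +0.2290)
  (0,1): δ = 165.60°  ·
  (0,2): δ = 128.71°  ·
  (0,3): δ = 24.20°  ✓
  (0,4): δ = 20.03°  ✓
  (0,5): δ = 102.44°  ·
  (0,6): δ = 157.40°  ·
  (1,2): δ = 143.12°  ·
  (1,3): δ = 38.60°  ✓
  (1,4): δ = 5.63°  ✓
  (1,5): δ = 88.04°  ·
  (1,6): δ = 143.00°  ·
  (2,3): δ = 75.48°  ·
  (2,4): δ = 31.25°  ✓
  (2,5): δ = 51.16°  ✓
  (2,6): δ = 106.12°  ·
  (3,4): δ = 135.77°  ·
  (3,5): δ = 53.36°  ✓
  (3,6): δ = 1.60°  ✓
  (4,5): δ = 97.59°  ·
  (4,6): δ = 42.63°  ✓
  (5,6): δ = 125.04°  ·
antipodal pairs: 9

count = 9; pairs: (0,3), (0,4), (1,3), (1,4), (2,4), (2,5), (3,5), (3,6), (4,6)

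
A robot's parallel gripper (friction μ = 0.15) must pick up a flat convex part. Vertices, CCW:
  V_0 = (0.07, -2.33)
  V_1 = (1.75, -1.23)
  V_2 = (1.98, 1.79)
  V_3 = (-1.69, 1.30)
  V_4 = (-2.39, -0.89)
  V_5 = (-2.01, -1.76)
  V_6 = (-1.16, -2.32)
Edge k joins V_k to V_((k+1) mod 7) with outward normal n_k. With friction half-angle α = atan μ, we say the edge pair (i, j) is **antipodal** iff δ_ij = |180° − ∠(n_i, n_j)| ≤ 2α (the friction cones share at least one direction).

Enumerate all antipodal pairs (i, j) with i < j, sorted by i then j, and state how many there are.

α = atan 0.15 = 8.53°;  2α = 17.06°
n_0 = (+0.5478, -0.8366)
n_1 = (+0.9971, -0.0759)
n_2 = (-0.1323, +0.9912)
n_3 = (-0.9525, +0.3045)
n_4 = (-0.9164, -0.4003)
n_5 = (-0.5502, -0.8351)
n_6 = (-0.0081, -1.0000)
  (0,1): δ = 127.57°  ·
  (0,2): δ = 25.61°  ·
  (0,3): δ = 39.06°  ·
  (0,4): δ = 80.38°  ·
  (0,5): δ = 113.41°  ·
  (0,6): δ = 146.32°  ·
  (1,2): δ = 78.04°  ·
  (1,3): δ = 13.37°  ✓
  (1,4): δ = 27.95°  ·
  (1,5): δ = 60.98°  ·
  (1,6): δ = 93.89°  ·
  (2,3): δ = 115.33°  ·
  (2,4): δ = 74.01°  ·
  (2,5): δ = 40.98°  ·
  (2,6): δ = 8.07°  ✓
  (3,4): δ = 138.68°  ·
  (3,5): δ = 105.65°  ·
  (3,6): δ = 72.74°  ·
  (4,5): δ = 146.97°  ·
  (4,6): δ = 114.06°  ·
  (5,6): δ = 147.09°  ·
antipodal pairs: 2

count = 2; pairs: (1,3), (2,6)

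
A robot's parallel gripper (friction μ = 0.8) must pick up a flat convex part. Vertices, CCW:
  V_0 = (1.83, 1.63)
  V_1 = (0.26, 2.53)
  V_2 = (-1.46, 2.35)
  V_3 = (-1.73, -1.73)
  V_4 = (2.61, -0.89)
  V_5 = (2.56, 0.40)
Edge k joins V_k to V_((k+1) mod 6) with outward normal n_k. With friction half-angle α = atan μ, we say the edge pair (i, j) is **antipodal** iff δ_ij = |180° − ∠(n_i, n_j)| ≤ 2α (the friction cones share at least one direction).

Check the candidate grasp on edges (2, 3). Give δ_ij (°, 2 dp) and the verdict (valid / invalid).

α = atan 0.8 = 38.66°;  2α = 77.32°
edge 2: e_2 = (-0.27, -4.08);  n_2 = (-0.9978, +0.0660)
edge 3: e_3 = (+4.34, +0.84);  n_3 = (+0.1900, -0.9818)
∠(n_2, n_3) = 104.74°
δ = |180° − 104.74°| = 75.26°
75.26° ≤ 2α = 77.32°  →  valid

δ = 75.26°, valid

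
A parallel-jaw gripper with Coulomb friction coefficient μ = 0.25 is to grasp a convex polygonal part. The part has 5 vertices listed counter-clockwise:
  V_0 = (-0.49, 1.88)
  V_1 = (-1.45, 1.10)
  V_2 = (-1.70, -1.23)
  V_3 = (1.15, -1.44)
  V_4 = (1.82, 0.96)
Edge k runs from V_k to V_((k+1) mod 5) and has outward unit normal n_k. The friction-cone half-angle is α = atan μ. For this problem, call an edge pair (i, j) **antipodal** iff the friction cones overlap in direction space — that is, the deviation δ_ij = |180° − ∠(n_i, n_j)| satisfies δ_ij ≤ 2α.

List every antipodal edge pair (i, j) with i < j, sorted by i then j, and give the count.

α = atan 0.25 = 14.04°;  2α = 28.07°
n_0 = (-0.6306, +0.7761)
n_1 = (-0.9943, +0.1067)
n_2 = (-0.0735, -0.9973)
n_3 = (+0.9632, -0.2689)
n_4 = (+0.3700, +0.9290)
  (0,1): δ = 135.22°  ·
  (0,2): δ = 43.31°  ·
  (0,3): δ = 35.31°  ·
  (0,4): δ = 119.19°  ·
  (1,2): δ = 88.09°  ·
  (1,3): δ = 9.47°  ✓
  (1,4): δ = 74.41°  ·
  (2,3): δ = 101.38°  ·
  (2,4): δ = 17.50°  ✓
  (3,4): δ = 96.12°  ·
antipodal pairs: 2

count = 2; pairs: (1,3), (2,4)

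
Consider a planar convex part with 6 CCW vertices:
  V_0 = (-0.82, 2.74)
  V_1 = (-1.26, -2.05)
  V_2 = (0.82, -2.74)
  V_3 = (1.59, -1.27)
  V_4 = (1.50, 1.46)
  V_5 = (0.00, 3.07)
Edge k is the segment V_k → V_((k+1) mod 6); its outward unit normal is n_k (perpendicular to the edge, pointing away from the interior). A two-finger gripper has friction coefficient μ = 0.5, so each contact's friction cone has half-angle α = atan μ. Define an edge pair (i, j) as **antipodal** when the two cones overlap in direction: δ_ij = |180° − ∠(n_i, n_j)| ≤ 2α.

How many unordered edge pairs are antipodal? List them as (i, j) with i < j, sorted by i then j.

count = 6; pairs: (0,2), (0,3), (0,4), (1,4), (1,5), (2,5)

α = atan 0.5 = 26.57°;  2α = 53.13°
n_0 = (-0.9958, +0.0915)
n_1 = (-0.3149, -0.9491)
n_2 = (+0.8858, -0.4640)
n_3 = (+0.9995, +0.0329)
n_4 = (+0.7317, +0.6817)
n_5 = (-0.3733, +0.9277)
  (0,1): δ = 103.10°  ·
  (0,2): δ = 22.40°  ✓
  (0,3): δ = 7.14°  ✓
  (0,4): δ = 48.22°  ✓
  (0,5): δ = 117.17°  ·
  (1,2): δ = 99.29°  ·
  (1,3): δ = 69.76°  ·
  (1,4): δ = 28.67°  ✓
  (1,5): δ = 40.27°  ✓
  (2,3): δ = 150.47°  ·
  (2,4): δ = 109.38°  ·
  (2,5): δ = 40.43°  ✓
  (3,4): δ = 138.91°  ·
  (3,5): δ = 69.97°  ·
  (4,5): δ = 111.05°  ·
antipodal pairs: 6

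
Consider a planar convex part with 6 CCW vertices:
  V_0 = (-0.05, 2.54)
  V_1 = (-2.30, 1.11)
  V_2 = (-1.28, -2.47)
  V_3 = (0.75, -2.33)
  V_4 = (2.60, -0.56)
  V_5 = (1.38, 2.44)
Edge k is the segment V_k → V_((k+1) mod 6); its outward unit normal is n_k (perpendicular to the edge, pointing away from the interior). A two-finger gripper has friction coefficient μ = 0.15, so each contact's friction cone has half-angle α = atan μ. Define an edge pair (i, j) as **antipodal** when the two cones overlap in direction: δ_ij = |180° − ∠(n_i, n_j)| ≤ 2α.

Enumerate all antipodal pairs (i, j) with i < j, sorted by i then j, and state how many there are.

count = 3; pairs: (0,3), (1,4), (2,5)

α = atan 0.15 = 8.53°;  2α = 17.06°
n_0 = (-0.5364, +0.8440)
n_1 = (-0.9617, -0.2740)
n_2 = (+0.0688, -0.9976)
n_3 = (+0.6913, -0.7226)
n_4 = (+0.9263, +0.3767)
n_5 = (+0.0698, +0.9976)
  (0,1): δ = 106.54°  ·
  (0,2): δ = 28.49°  ·
  (0,3): δ = 11.30°  ✓
  (0,4): δ = 79.69°  ·
  (0,5): δ = 143.56°  ·
  (1,2): δ = 101.96°  ·
  (1,3): δ = 62.17°  ·
  (1,4): δ = 6.23°  ✓
  (1,5): δ = 70.10°  ·
  (2,3): δ = 140.21°  ·
  (2,4): δ = 71.82°  ·
  (2,5): δ = 7.95°  ✓
  (3,4): δ = 111.60°  ·
  (3,5): δ = 47.73°  ·
  (4,5): δ = 116.13°  ·
antipodal pairs: 3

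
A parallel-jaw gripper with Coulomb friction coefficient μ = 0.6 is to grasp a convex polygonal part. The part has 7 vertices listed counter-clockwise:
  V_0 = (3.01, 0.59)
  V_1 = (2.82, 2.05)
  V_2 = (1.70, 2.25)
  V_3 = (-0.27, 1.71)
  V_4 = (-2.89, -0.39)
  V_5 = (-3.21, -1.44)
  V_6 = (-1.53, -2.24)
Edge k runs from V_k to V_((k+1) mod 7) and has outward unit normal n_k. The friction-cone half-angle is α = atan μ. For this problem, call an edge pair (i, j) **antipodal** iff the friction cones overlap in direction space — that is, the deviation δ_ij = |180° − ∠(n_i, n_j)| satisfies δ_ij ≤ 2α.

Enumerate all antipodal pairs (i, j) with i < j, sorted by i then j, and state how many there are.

α = atan 0.6 = 30.96°;  2α = 61.93°
n_0 = (+0.9916, +0.1290)
n_1 = (+0.1758, +0.9844)
n_2 = (-0.2644, +0.9644)
n_3 = (-0.6254, +0.7803)
n_4 = (-0.9566, +0.2915)
n_5 = (-0.4299, -0.9029)
n_6 = (+0.5290, -0.8486)
  (0,1): δ = 107.54°  ·
  (0,2): δ = 82.09°  ·
  (0,3): δ = 58.70°  ✓
  (0,4): δ = 24.36°  ✓
  (0,5): δ = 57.12°  ✓
  (0,6): δ = 114.52°  ·
  (1,2): δ = 154.55°  ·
  (1,3): δ = 131.16°  ·
  (1,4): δ = 96.82°  ·
  (1,5): δ = 15.34°  ✓
  (1,6): δ = 42.06°  ✓
  (2,3): δ = 156.62°  ·
  (2,4): δ = 122.28°  ·
  (2,5): δ = 40.79°  ✓
  (2,6): δ = 16.61°  ✓
  (3,4): δ = 145.66°  ·
  (3,5): δ = 64.18°  ·
  (3,6): δ = 6.78°  ✓
  (4,5): δ = 98.51°  ·
  (4,6): δ = 41.11°  ✓
  (5,6): δ = 122.60°  ·
antipodal pairs: 9

count = 9; pairs: (0,3), (0,4), (0,5), (1,5), (1,6), (2,5), (2,6), (3,6), (4,6)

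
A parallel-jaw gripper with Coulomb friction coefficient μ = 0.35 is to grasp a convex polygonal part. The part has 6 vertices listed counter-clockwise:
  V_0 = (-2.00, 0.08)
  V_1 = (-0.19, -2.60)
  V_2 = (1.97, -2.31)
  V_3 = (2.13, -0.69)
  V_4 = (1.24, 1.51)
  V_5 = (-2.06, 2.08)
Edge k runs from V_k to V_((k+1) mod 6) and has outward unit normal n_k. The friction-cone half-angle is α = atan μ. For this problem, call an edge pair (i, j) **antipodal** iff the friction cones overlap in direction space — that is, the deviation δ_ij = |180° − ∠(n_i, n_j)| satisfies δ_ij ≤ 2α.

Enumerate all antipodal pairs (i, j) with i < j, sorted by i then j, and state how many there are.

α = atan 0.35 = 19.29°;  2α = 38.58°
n_0 = (-0.8287, -0.5597)
n_1 = (+0.1331, -0.9911)
n_2 = (+0.9952, -0.0983)
n_3 = (+0.9270, +0.3750)
n_4 = (+0.1702, +0.9854)
n_5 = (-0.9996, -0.0300)
  (0,1): δ = 116.39°  ·
  (0,2): δ = 39.67°  ·
  (0,3): δ = 12.01°  ✓
  (0,4): δ = 46.17°  ·
  (0,5): δ = 147.68°  ·
  (1,2): δ = 103.29°  ·
  (1,3): δ = 75.62°  ·
  (1,4): δ = 17.45°  ✓
  (1,5): δ = 84.07°  ·
  (2,3): δ = 152.33°  ·
  (2,4): δ = 94.16°  ·
  (2,5): δ = 7.36°  ✓
  (3,4): δ = 121.83°  ·
  (3,5): δ = 20.31°  ✓
  (4,5): δ = 78.48°  ·
antipodal pairs: 4

count = 4; pairs: (0,3), (1,4), (2,5), (3,5)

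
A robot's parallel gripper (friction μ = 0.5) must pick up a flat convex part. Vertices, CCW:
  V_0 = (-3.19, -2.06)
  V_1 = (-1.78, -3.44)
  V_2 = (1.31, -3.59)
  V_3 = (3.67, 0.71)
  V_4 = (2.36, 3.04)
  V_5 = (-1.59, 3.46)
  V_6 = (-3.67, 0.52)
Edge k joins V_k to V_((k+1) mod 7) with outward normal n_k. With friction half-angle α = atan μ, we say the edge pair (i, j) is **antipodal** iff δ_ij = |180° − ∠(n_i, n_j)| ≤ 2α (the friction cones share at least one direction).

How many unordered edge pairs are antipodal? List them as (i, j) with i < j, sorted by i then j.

count = 6; pairs: (0,3), (0,4), (1,4), (2,5), (2,6), (3,6)

α = atan 0.5 = 26.57°;  2α = 53.13°
n_0 = (-0.6995, -0.7147)
n_1 = (-0.0485, -0.9988)
n_2 = (+0.8766, -0.4811)
n_3 = (+0.8717, +0.4901)
n_4 = (+0.1057, +0.9944)
n_5 = (-0.8164, +0.5776)
n_6 = (-0.9831, -0.1829)
  (0,1): δ = 138.40°  ·
  (0,2): δ = 74.38°  ·
  (0,3): δ = 16.27°  ✓
  (0,4): δ = 38.31°  ✓
  (0,5): δ = 99.11°  ·
  (0,6): δ = 144.92°  ·
  (1,2): δ = 115.98°  ·
  (1,3): δ = 57.87°  ·
  (1,4): δ = 3.29°  ✓
  (1,5): δ = 57.50°  ·
  (1,6): δ = 103.32°  ·
  (2,3): δ = 121.89°  ·
  (2,4): δ = 67.31°  ·
  (2,5): δ = 6.52°  ✓
  (2,6): δ = 39.30°  ✓
  (3,4): δ = 125.42°  ·
  (3,5): δ = 64.62°  ·
  (3,6): δ = 18.81°  ✓
  (4,5): δ = 119.21°  ·
  (4,6): δ = 73.39°  ·
  (5,6): δ = 134.18°  ·
antipodal pairs: 6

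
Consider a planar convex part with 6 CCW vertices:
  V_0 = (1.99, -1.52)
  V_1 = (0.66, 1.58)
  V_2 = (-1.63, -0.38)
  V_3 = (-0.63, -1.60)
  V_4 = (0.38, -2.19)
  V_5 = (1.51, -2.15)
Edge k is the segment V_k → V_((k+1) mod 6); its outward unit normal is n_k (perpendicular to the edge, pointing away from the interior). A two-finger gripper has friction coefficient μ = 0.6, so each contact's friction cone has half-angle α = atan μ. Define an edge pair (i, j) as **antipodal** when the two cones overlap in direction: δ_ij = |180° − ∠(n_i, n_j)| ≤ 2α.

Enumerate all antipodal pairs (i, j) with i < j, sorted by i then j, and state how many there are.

count = 4; pairs: (0,2), (0,3), (1,4), (1,5)

α = atan 0.6 = 30.96°;  2α = 61.93°
n_0 = (+0.9190, +0.3943)
n_1 = (-0.6502, +0.7597)
n_2 = (-0.7734, -0.6339)
n_3 = (-0.5044, -0.8635)
n_4 = (+0.0354, -0.9994)
n_5 = (+0.7954, -0.6060)
  (0,1): δ = 72.66°  ·
  (0,2): δ = 16.12°  ✓
  (0,3): δ = 36.49°  ✓
  (0,4): δ = 68.81°  ·
  (0,5): δ = 119.48°  ·
  (1,2): δ = 91.22°  ·
  (1,3): δ = 70.85°  ·
  (1,4): δ = 38.53°  ✓
  (1,5): δ = 12.14°  ✓
  (2,3): δ = 159.63°  ·
  (2,4): δ = 127.31°  ·
  (2,5): δ = 76.64°  ·
  (3,4): δ = 147.68°  ·
  (3,5): δ = 97.01°  ·
  (4,5): δ = 129.33°  ·
antipodal pairs: 4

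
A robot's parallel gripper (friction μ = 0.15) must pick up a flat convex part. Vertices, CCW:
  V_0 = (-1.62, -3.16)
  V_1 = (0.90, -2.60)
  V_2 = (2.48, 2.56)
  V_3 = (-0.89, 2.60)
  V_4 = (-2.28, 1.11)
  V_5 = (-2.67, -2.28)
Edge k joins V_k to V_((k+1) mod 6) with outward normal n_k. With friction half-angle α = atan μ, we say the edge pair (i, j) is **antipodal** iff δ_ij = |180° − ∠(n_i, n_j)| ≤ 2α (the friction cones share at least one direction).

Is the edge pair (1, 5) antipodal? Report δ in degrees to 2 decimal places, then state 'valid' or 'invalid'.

α = atan 0.15 = 8.53°;  2α = 17.06°
edge 1: e_1 = (+1.58, +5.16);  n_1 = (+0.9562, -0.2928)
edge 5: e_5 = (+1.05, -0.88);  n_5 = (-0.6423, -0.7664)
∠(n_1, n_5) = 112.94°
δ = |180° − 112.94°| = 67.06°
67.06° > 2α = 17.06°  →  invalid

δ = 67.06°, invalid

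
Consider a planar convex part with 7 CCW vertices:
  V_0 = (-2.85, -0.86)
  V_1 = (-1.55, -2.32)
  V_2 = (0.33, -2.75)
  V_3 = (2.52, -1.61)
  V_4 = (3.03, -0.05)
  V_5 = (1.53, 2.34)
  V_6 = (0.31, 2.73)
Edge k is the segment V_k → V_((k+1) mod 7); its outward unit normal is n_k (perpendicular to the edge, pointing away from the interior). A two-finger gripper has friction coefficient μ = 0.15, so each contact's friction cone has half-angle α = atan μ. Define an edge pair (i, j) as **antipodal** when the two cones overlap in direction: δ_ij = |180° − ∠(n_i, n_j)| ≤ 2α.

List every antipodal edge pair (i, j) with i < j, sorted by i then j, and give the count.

α = atan 0.15 = 8.53°;  2α = 17.06°
n_0 = (-0.7468, -0.6650)
n_1 = (-0.2230, -0.9748)
n_2 = (+0.4617, -0.8870)
n_3 = (+0.9505, -0.3107)
n_4 = (+0.8470, +0.5316)
n_5 = (+0.3045, +0.9525)
n_6 = (-0.7506, +0.6607)
  (0,1): δ = 144.57°  ·
  (0,2): δ = 104.18°  ·
  (0,3): δ = 59.79°  ·
  (0,4): δ = 9.57°  ✓
  (0,5): δ = 30.59°  ·
  (0,6): δ = 96.96°  ·
  (1,2): δ = 139.62°  ·
  (1,3): δ = 95.22°  ·
  (1,4): δ = 45.00°  ·
  (1,5): δ = 4.84°  ✓
  (1,6): δ = 61.53°  ·
  (2,3): δ = 135.60°  ·
  (2,4): δ = 85.39°  ·
  (2,5): δ = 45.23°  ·
  (2,6): δ = 21.15°  ·
  (3,4): δ = 129.78°  ·
  (3,5): δ = 89.62°  ·
  (3,6): δ = 23.25°  ·
  (4,5): δ = 139.84°  ·
  (4,6): δ = 73.47°  ·
  (5,6): δ = 113.63°  ·
antipodal pairs: 2

count = 2; pairs: (0,4), (1,5)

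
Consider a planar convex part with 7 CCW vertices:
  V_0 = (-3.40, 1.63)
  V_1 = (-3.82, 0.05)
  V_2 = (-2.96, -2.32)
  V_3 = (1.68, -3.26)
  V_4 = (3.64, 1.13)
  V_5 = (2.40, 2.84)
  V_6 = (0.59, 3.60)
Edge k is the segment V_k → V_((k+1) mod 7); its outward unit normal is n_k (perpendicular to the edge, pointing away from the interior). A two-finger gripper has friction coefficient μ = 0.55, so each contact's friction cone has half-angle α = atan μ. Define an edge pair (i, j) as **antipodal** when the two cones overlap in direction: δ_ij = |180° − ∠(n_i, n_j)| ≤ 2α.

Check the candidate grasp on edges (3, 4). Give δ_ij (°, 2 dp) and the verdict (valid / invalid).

δ = 119.99°, invalid

α = atan 0.55 = 28.81°;  2α = 57.62°
edge 3: e_3 = (+1.96, +4.39);  n_3 = (+0.9131, -0.4077)
edge 4: e_4 = (-1.24, +1.71);  n_4 = (+0.8096, +0.5870)
∠(n_3, n_4) = 60.01°
δ = |180° − 60.01°| = 119.99°
119.99° > 2α = 57.62°  →  invalid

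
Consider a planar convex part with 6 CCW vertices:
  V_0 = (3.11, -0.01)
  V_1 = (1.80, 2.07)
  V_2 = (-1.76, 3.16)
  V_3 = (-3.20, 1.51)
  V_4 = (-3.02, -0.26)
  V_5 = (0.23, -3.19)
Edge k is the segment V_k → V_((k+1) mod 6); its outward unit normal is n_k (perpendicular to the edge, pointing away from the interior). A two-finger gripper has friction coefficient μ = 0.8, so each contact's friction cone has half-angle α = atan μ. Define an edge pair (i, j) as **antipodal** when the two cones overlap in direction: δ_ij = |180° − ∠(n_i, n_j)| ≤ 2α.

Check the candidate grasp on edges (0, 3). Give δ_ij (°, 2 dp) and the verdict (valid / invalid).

δ = 26.40°, valid

α = atan 0.8 = 38.66°;  2α = 77.32°
edge 0: e_0 = (-1.31, +2.08);  n_0 = (+0.8462, +0.5329)
edge 3: e_3 = (+0.18, -1.77);  n_3 = (-0.9949, -0.1012)
∠(n_0, n_3) = 153.60°
δ = |180° − 153.60°| = 26.40°
26.40° ≤ 2α = 77.32°  →  valid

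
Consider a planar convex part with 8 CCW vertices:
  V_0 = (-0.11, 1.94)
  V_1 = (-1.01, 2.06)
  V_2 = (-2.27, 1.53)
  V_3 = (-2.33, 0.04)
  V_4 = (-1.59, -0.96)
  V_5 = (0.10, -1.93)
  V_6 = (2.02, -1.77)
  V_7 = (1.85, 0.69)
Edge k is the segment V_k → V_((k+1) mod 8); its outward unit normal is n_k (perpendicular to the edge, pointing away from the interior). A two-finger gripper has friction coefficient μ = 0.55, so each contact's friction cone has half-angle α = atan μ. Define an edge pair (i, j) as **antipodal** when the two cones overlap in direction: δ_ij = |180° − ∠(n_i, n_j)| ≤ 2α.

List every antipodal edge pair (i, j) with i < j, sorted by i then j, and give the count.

count = 11; pairs: (0,3), (0,4), (0,5), (1,4), (1,5), (2,6), (3,6), (3,7), (4,6), (4,7), (5,7)

α = atan 0.55 = 28.81°;  2α = 57.62°
n_0 = (+0.1322, +0.9912)
n_1 = (-0.3877, +0.9218)
n_2 = (-0.9992, +0.0402)
n_3 = (-0.8038, -0.5948)
n_4 = (-0.4978, -0.8673)
n_5 = (+0.0830, -0.9965)
n_6 = (+0.9976, +0.0689)
n_7 = (+0.5377, +0.8431)
  (0,1): δ = 149.59°  ·
  (0,2): δ = 84.71°  ·
  (0,3): δ = 45.90°  ✓
  (0,4): δ = 22.26°  ✓
  (0,5): δ = 12.36°  ✓
  (0,6): δ = 101.55°  ·
  (0,7): δ = 155.07°  ·
  (1,2): δ = 115.12°  ·
  (1,3): δ = 76.31°  ·
  (1,4): δ = 52.67°  ✓
  (1,5): δ = 18.05°  ✓
  (1,6): δ = 71.14°  ·
  (1,7): δ = 124.66°  ·
  (2,3): δ = 141.19°  ·
  (2,4): δ = 117.55°  ·
  (2,5): δ = 82.93°  ·
  (2,6): δ = 6.26°  ✓
  (2,7): δ = 59.78°  ·
  (3,4): δ = 156.36°  ·
  (3,5): δ = 121.74°  ·
  (3,6): δ = 32.55°  ✓
  (3,7): δ = 20.97°  ✓
  (4,5): δ = 145.38°  ·
  (4,6): δ = 56.19°  ✓
  (4,7): δ = 2.67°  ✓
  (5,6): δ = 90.81°  ·
  (5,7): δ = 37.29°  ✓
  (6,7): δ = 126.48°  ·
antipodal pairs: 11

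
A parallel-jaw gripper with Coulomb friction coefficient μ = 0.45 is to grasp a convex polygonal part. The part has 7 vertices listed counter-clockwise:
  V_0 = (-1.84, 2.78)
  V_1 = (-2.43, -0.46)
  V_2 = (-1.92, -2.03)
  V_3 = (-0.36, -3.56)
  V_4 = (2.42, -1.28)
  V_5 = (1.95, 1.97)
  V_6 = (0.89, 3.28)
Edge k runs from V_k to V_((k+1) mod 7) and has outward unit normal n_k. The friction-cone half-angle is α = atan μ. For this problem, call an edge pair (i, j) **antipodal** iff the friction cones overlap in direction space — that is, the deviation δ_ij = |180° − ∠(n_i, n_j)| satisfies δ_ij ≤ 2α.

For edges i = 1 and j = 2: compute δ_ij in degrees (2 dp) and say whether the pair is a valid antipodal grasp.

δ = 152.44°, invalid

α = atan 0.45 = 24.23°;  2α = 48.46°
edge 1: e_1 = (+0.51, -1.57);  n_1 = (-0.9511, -0.3089)
edge 2: e_2 = (+1.56, -1.53);  n_2 = (-0.7002, -0.7139)
∠(n_1, n_2) = 27.56°
δ = |180° − 27.56°| = 152.44°
152.44° > 2α = 48.46°  →  invalid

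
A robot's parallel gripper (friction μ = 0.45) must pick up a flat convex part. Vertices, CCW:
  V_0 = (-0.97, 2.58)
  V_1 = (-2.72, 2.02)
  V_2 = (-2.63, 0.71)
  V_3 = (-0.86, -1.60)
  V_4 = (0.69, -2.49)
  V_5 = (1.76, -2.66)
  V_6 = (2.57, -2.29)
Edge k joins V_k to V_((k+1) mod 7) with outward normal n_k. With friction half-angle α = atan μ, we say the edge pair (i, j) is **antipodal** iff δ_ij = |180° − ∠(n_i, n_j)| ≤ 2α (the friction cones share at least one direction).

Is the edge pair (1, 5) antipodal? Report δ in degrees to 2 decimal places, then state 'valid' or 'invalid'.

δ = 69.38°, invalid

α = atan 0.45 = 24.23°;  2α = 48.46°
edge 1: e_1 = (+0.09, -1.31);  n_1 = (-0.9976, -0.0685)
edge 5: e_5 = (+0.81, +0.37);  n_5 = (+0.4155, -0.9096)
∠(n_1, n_5) = 110.62°
δ = |180° − 110.62°| = 69.38°
69.38° > 2α = 48.46°  →  invalid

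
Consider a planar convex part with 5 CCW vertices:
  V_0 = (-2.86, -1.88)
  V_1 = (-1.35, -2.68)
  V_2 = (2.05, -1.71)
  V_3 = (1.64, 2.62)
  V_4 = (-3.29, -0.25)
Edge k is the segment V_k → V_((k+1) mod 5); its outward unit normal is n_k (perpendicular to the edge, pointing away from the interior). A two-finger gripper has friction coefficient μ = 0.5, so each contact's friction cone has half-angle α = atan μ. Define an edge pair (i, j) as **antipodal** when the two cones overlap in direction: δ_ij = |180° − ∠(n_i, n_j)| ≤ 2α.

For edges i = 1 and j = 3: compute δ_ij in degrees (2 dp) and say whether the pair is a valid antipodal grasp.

δ = 14.28°, valid

α = atan 0.5 = 26.57°;  2α = 53.13°
edge 1: e_1 = (+3.40, +0.97);  n_1 = (+0.2743, -0.9616)
edge 3: e_3 = (-4.93, -2.87);  n_3 = (-0.5031, +0.8642)
∠(n_1, n_3) = 165.72°
δ = |180° − 165.72°| = 14.28°
14.28° ≤ 2α = 53.13°  →  valid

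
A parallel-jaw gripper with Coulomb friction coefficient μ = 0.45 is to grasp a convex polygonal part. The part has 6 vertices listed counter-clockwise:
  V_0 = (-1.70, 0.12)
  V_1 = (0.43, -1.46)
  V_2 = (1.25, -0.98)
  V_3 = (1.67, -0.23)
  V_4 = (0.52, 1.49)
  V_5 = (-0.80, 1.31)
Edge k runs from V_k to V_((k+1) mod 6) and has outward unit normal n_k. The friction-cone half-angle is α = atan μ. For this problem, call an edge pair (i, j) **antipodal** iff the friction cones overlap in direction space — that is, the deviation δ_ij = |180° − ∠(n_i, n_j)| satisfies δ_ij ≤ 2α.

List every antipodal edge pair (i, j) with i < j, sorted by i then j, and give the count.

α = atan 0.45 = 24.23°;  2α = 48.46°
n_0 = (-0.5958, -0.8032)
n_1 = (+0.5052, -0.8630)
n_2 = (+0.8725, -0.4886)
n_3 = (+0.8313, +0.5558)
n_4 = (-0.1351, +0.9908)
n_5 = (-0.7976, +0.6032)
  (0,1): δ = 113.09°  ·
  (0,2): δ = 82.68°  ·
  (0,3): δ = 19.67°  ✓
  (0,4): δ = 44.33°  ✓
  (0,5): δ = 89.47°  ·
  (1,2): δ = 149.59°  ·
  (1,3): δ = 86.58°  ·
  (1,4): δ = 22.58°  ✓
  (1,5): δ = 22.56°  ✓
  (2,3): δ = 116.98°  ·
  (2,4): δ = 52.99°  ·
  (2,5): δ = 7.85°  ✓
  (3,4): δ = 116.00°  ·
  (3,5): δ = 70.87°  ·
  (4,5): δ = 134.87°  ·
antipodal pairs: 5

count = 5; pairs: (0,3), (0,4), (1,4), (1,5), (2,5)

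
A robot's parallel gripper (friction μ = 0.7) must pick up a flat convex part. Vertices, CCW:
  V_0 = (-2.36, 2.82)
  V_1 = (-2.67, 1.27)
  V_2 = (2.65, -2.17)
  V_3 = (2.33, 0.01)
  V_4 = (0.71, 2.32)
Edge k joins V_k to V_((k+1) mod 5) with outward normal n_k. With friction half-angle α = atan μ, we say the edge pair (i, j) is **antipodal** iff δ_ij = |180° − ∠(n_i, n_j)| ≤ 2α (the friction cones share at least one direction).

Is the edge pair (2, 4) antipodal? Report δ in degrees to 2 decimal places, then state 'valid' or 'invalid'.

δ = 107.60°, invalid

α = atan 0.7 = 34.99°;  2α = 69.98°
edge 2: e_2 = (-0.32, +2.18);  n_2 = (+0.9894, +0.1452)
edge 4: e_4 = (-3.07, +0.50);  n_4 = (+0.1607, +0.9870)
∠(n_2, n_4) = 72.40°
δ = |180° − 72.40°| = 107.60°
107.60° > 2α = 69.98°  →  invalid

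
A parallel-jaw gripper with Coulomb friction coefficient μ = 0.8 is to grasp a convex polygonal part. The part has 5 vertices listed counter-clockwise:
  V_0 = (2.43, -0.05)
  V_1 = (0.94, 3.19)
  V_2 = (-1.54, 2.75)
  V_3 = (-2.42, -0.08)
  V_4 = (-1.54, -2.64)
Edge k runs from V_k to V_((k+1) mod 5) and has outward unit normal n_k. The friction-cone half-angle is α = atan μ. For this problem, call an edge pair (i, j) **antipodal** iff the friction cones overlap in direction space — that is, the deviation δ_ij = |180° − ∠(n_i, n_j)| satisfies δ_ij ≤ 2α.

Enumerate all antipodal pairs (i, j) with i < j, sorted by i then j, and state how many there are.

α = atan 0.8 = 38.66°;  2α = 77.32°
n_0 = (+0.9085, +0.4178)
n_1 = (-0.1747, +0.9846)
n_2 = (-0.9549, +0.2969)
n_3 = (-0.9457, -0.3251)
n_4 = (+0.5464, -0.8375)
  (0,1): δ = 104.64°  ·
  (0,2): δ = 41.97°  ✓
  (0,3): δ = 5.73°  ✓
  (0,4): δ = 98.42°  ·
  (1,2): δ = 117.33°  ·
  (1,3): δ = 81.09°  ·
  (1,4): δ = 23.06°  ✓
  (2,3): δ = 143.76°  ·
  (2,4): δ = 39.61°  ✓
  (3,4): δ = 75.85°  ✓
antipodal pairs: 5

count = 5; pairs: (0,2), (0,3), (1,4), (2,4), (3,4)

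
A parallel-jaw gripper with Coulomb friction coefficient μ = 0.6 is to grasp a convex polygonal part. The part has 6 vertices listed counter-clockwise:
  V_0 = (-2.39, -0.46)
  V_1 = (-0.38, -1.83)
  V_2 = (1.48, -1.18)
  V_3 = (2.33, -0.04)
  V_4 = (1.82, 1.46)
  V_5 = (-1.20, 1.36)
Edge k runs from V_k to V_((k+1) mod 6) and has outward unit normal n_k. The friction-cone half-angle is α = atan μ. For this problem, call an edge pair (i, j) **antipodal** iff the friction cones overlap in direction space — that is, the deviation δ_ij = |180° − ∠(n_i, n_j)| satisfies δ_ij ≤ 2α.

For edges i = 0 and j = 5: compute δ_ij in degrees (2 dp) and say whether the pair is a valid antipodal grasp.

δ = 91.10°, invalid

α = atan 0.6 = 30.96°;  2α = 61.93°
edge 0: e_0 = (+2.01, -1.37);  n_0 = (-0.5632, -0.8263)
edge 5: e_5 = (-1.19, -1.82);  n_5 = (-0.8370, +0.5472)
∠(n_0, n_5) = 88.90°
δ = |180° − 88.90°| = 91.10°
91.10° > 2α = 61.93°  →  invalid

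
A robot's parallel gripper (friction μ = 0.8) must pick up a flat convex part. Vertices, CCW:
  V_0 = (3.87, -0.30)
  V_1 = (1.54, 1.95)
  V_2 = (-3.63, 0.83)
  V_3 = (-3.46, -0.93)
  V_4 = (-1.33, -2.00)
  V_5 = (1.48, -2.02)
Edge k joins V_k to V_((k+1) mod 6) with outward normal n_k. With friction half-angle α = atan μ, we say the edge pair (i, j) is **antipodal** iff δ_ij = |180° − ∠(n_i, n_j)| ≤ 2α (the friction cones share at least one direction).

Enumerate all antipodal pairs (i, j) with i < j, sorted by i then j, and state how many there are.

α = atan 0.8 = 38.66°;  2α = 77.32°
n_0 = (+0.6946, +0.7193)
n_1 = (-0.2117, +0.9773)
n_2 = (-0.9954, -0.0961)
n_3 = (-0.4489, -0.8936)
n_4 = (-0.0071, -1.0000)
n_5 = (+0.5841, -0.8117)
  (0,1): δ = 123.78°  ·
  (0,2): δ = 40.48°  ✓
  (0,3): δ = 17.33°  ✓
  (0,4): δ = 43.59°  ✓
  (0,5): δ = 79.74°  ·
  (1,2): δ = 96.71°  ·
  (1,3): δ = 38.90°  ✓
  (1,4): δ = 12.63°  ✓
  (1,5): δ = 23.52°  ✓
  (2,3): δ = 122.19°  ·
  (2,4): δ = 95.92°  ·
  (2,5): δ = 59.78°  ✓
  (3,4): δ = 153.74°  ·
  (3,5): δ = 117.59°  ·
  (4,5): δ = 143.85°  ·
antipodal pairs: 7

count = 7; pairs: (0,2), (0,3), (0,4), (1,3), (1,4), (1,5), (2,5)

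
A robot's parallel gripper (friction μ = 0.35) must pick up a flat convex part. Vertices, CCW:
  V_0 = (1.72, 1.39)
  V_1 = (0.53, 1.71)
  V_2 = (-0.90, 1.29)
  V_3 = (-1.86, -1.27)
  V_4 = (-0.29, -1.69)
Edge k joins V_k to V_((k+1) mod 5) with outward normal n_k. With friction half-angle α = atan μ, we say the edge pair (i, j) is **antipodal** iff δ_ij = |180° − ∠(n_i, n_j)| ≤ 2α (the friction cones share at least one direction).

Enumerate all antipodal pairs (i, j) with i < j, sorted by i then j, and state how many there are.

count = 3; pairs: (0,3), (1,3), (2,4)

α = atan 0.35 = 19.29°;  2α = 38.58°
n_0 = (+0.2597, +0.9657)
n_1 = (-0.2818, +0.9595)
n_2 = (-0.9363, +0.3511)
n_3 = (-0.2584, -0.9660)
n_4 = (+0.8374, -0.5465)
  (0,1): δ = 148.58°  ·
  (0,2): δ = 95.50°  ·
  (0,3): δ = 0.07°  ✓
  (0,4): δ = 71.92°  ·
  (1,2): δ = 126.92°  ·
  (1,3): δ = 31.34°  ✓
  (1,4): δ = 40.50°  ·
  (2,3): δ = 84.42°  ·
  (2,4): δ = 12.57°  ✓
  (3,4): δ = 108.15°  ·
antipodal pairs: 3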